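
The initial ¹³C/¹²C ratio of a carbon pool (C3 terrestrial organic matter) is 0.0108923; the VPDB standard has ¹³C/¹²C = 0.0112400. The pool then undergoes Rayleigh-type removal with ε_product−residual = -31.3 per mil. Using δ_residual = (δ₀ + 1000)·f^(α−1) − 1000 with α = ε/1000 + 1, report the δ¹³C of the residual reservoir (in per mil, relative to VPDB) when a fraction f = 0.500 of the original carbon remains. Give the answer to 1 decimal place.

-9.7 per mil

δ₀ = (0.0108923/0.0112400 − 1)×1000 = (0.969066 − 1)×1000 = -30.934 per mil
α − 1 = ε/1000 = -0.0313
f^(α−1) = 0.500^(-0.0313) = 1.021933
δ_res = (-30.934 + 1000) × 1.021933 − 1000 = 990.320 − 1000 = -9.68 per mil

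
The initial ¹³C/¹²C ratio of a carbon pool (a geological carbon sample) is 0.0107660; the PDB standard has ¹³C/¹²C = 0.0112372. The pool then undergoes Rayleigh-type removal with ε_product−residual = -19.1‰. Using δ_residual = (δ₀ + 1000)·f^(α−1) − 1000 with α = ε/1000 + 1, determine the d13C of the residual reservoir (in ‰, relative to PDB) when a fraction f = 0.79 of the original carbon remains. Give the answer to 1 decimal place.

-37.6‰

δ₀ = (0.0107660/0.0112372 − 1)×1000 = (0.958068 − 1)×1000 = -41.932‰
α − 1 = ε/1000 = -0.0191
f^(α−1) = 0.79^(-0.0191) = 1.004512
δ_res = (-41.932 + 1000) × 1.004512 − 1000 = 962.391 − 1000 = -37.61‰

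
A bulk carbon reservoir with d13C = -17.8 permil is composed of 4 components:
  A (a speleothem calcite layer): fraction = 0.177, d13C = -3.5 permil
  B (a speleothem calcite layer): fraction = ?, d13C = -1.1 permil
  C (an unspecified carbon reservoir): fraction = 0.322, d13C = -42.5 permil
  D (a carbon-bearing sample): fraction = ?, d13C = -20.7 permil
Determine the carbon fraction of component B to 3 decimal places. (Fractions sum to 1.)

Let f_B and f_D be the unknown fractions; fractions sum to 1 so f_B + f_D = 0.501.
Mass balance: Σ fᵢ·δᵢ = δ_bulk ⇒ f_B·(-1.1) + f_D·(-20.7) = -17.8 − (-14.305) = -3.495
Substitute f_D = 0.501 − f_B:
f_B·(-1.1 − -20.7) = -3.495 − 0.501×(-20.7) = 6.875
f_B = 6.875 / 19.6 = 0.3508

0.351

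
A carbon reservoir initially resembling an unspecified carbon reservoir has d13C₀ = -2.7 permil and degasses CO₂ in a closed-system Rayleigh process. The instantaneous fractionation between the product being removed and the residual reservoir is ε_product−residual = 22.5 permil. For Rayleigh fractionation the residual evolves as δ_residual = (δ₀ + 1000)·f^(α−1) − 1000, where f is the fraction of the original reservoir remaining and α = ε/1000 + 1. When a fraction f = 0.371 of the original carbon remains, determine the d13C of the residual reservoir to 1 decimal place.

Rayleigh residual: δ_res = (δ₀ + 1000)·f^(α−1) − 1000
α = ε/1000 + 1 = 1.02250, so α − 1 = 0.02250
f^(α−1) = 0.371^(0.02250) = 0.977937
δ_res = (-2.7 + 1000) × 0.977937 − 1000 = 975.297 − 1000 = -24.70 permil

-24.7 permil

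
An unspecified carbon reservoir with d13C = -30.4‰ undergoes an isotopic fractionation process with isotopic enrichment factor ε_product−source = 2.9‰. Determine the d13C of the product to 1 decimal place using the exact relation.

Exactly, δ_product = (δ_source + 1000)·(ε/1000 + 1) − 1000.
δ_product = (-30.4 + 1000) × (2.9/1000 + 1) − 1000
δ_product = -27.59‰

-27.6‰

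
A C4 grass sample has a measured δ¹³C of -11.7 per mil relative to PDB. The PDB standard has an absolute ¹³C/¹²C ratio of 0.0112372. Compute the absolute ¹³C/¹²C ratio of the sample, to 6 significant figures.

R_sample = R_standard × (δ¹³C/1000 + 1)
R_sample = 0.0112372 × (-11.7/1000 + 1) = 0.0112372 × 0.988300
R_sample = 0.0111057

0.0111057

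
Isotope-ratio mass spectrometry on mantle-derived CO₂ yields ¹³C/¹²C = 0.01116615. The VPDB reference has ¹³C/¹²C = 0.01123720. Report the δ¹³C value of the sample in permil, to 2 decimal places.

-6.32 permil

δ¹³C = (R_sample / R_standard − 1) × 1000
R_sample / R_standard = 0.01116615 / 0.01123720 = 0.993677
δ¹³C = (0.993677 − 1) × 1000 = -6.323 permil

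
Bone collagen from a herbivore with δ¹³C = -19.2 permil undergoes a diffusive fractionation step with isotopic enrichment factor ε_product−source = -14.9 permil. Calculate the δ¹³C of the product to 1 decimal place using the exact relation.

Exactly, δ_product = (δ_source + 1000)·(ε/1000 + 1) − 1000.
δ_product = (-19.2 + 1000) × (-14.9/1000 + 1) − 1000
δ_product = -33.81 permil

-33.8 permil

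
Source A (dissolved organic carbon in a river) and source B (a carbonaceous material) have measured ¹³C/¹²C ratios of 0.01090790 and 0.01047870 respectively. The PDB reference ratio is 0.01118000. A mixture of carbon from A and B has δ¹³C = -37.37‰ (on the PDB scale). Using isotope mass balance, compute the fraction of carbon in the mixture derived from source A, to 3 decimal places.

0.661

δ_A = (0.01090790/0.01118000 − 1)×1000 = (0.975662 − 1)×1000 = -24.338‰
δ_B = (0.01047870/0.01118000 − 1)×1000 = (0.937272 − 1)×1000 = -62.728‰
f_A = (δ_mix − δ_B)/(δ_A − δ_B) = (-37.37 − (-62.728))/(-24.338 − (-62.728))
f_A = 25.358 / 38.390 = 0.6605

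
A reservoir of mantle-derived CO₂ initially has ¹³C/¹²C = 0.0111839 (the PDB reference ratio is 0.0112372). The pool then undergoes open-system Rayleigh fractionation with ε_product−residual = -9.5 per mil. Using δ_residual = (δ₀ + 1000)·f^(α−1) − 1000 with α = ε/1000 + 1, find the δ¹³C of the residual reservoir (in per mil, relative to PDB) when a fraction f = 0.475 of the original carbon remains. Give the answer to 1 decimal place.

δ₀ = (0.0111839/0.0112372 − 1)×1000 = (0.995257 − 1)×1000 = -4.743 per mil
α − 1 = ε/1000 = -0.0095
f^(α−1) = 0.475^(-0.0095) = 1.007097
δ_res = (-4.743 + 1000) × 1.007097 − 1000 = 1002.320 − 1000 = 2.32 per mil

2.3 per mil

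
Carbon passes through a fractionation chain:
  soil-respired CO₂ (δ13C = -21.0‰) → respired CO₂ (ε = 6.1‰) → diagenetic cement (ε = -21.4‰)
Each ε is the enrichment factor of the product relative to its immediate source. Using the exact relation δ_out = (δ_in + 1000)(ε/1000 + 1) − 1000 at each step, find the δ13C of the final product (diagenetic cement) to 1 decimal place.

-36.1‰

step 1: δ = (-21.00 + 1000)·(6.1/1000 + 1) − 1000 = -15.03‰
step 2: δ = (-15.03 + 1000)·(-21.4/1000 + 1) − 1000 = -36.11‰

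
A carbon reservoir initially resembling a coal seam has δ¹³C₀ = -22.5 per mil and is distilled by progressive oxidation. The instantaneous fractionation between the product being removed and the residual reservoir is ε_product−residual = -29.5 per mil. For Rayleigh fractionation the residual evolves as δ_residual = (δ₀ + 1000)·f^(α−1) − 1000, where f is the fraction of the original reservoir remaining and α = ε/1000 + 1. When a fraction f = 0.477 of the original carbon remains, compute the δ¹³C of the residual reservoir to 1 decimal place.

Rayleigh residual: δ_res = (δ₀ + 1000)·f^(α−1) − 1000
α = ε/1000 + 1 = 0.97050, so α − 1 = -0.02950
f^(α−1) = 0.477^(-0.02950) = 1.022077
δ_res = (-22.5 + 1000) × 1.022077 − 1000 = 999.080 − 1000 = -0.92 per mil

-0.9 per mil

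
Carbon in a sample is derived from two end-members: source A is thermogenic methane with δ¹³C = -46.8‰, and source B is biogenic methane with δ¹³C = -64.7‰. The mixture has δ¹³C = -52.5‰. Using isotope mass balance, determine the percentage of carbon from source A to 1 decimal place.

δ_mix = f_A·δ_A + (1 − f_A)·δ_B  ⇒  f_A = (δ_mix − δ_B)/(δ_A − δ_B)
f_A = (-52.5 − (-64.7)) / (-46.8 − (-64.7))
f_A = 12.2 / 17.9 = 0.6816

68.2%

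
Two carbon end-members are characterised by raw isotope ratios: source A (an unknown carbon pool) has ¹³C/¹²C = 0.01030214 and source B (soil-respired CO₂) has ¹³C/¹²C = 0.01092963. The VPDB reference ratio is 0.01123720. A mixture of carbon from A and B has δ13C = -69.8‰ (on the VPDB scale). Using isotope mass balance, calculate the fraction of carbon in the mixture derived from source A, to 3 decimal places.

0.760

δ_A = (0.01030214/0.01123720 − 1)×1000 = (0.916789 − 1)×1000 = -83.211‰
δ_B = (0.01092963/0.01123720 − 1)×1000 = (0.972629 − 1)×1000 = -27.371‰
f_A = (δ_mix − δ_B)/(δ_A − δ_B) = (-69.8 − (-27.371))/(-83.211 − (-27.371))
f_A = -42.429 / -55.840 = 0.7598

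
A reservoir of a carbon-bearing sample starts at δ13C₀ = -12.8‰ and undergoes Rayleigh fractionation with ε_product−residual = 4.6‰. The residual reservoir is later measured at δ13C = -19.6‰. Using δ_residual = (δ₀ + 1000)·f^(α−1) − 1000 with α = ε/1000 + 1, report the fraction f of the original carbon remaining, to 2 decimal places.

α − 1 = ε/1000 = 0.0046
(δ_res + 1000)/(δ₀ + 1000) = (-19.6 + 1000)/(-12.8 + 1000) = 980.4/987.2 = 0.993112
f = 0.993112^(1/0.0046) = exp(ln(0.993112)/0.0046) = exp(-0.00691/0.0046)
f = exp(-1.5026) = 0.2225

0.22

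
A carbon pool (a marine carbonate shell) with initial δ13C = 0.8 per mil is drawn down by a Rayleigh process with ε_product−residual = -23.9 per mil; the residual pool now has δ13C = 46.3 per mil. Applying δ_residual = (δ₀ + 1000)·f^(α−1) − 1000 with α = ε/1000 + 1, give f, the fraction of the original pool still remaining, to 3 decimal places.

α − 1 = ε/1000 = -0.0239
(δ_res + 1000)/(δ₀ + 1000) = (46.3 + 1000)/(0.8 + 1000) = 1046.3/1000.8 = 1.045464
f = 1.045464^(1/-0.0239) = exp(ln(1.045464)/-0.0239) = exp(0.04446/-0.0239)
f = exp(-1.8603) = 0.1556

0.156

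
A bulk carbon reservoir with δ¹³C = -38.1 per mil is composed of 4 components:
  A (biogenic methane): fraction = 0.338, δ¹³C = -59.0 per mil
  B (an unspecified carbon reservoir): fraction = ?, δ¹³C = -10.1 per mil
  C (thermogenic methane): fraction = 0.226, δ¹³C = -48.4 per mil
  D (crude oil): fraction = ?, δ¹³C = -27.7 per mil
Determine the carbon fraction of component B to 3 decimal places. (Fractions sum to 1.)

0.276

Let f_B and f_D be the unknown fractions; fractions sum to 1 so f_B + f_D = 0.436.
Mass balance: Σ fᵢ·δᵢ = δ_bulk ⇒ f_B·(-10.1) + f_D·(-27.7) = -38.1 − (-30.880) = -7.220
Substitute f_D = 0.436 − f_B:
f_B·(-10.1 − -27.7) = -7.220 − 0.436×(-27.7) = 4.858
f_B = 4.858 / 17.6 = 0.2760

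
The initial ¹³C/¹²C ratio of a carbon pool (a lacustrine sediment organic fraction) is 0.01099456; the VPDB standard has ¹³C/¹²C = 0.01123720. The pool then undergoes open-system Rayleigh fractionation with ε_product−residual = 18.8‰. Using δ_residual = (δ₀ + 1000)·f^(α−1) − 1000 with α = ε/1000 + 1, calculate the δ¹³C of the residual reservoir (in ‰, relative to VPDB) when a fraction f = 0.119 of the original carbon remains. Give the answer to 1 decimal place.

δ₀ = (0.01099456/0.01123720 − 1)×1000 = (0.978407 − 1)×1000 = -21.593‰
α − 1 = ε/1000 = 0.0188
f^(α−1) = 0.119^(0.0188) = 0.960772
δ_res = (-21.593 + 1000) × 0.960772 − 1000 = 940.026 − 1000 = -59.97‰

-60.0‰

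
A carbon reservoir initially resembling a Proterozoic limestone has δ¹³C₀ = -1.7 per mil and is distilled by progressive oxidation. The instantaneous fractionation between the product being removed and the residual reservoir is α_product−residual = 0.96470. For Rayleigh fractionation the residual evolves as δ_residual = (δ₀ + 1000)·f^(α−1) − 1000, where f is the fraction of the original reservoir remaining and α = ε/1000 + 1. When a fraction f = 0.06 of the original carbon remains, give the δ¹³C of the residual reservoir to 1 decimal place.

Rayleigh residual: δ_res = (δ₀ + 1000)·f^(α−1) − 1000
α − 1 = -0.03530
f^(α−1) = 0.06^(-0.03530) = 1.104412
δ_res = (-1.7 + 1000) × 1.104412 − 1000 = 1102.535 − 1000 = 102.53 per mil

102.5 per mil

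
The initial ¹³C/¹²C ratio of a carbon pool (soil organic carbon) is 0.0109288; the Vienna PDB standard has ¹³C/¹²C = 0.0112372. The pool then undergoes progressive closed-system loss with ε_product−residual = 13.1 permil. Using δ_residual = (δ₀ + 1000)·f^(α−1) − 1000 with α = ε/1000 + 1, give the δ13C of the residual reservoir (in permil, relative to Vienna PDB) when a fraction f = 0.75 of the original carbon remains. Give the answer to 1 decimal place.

δ₀ = (0.0109288/0.0112372 − 1)×1000 = (0.972555 − 1)×1000 = -27.445 permil
α − 1 = ε/1000 = 0.0131
f^(α−1) = 0.75^(0.0131) = 0.996238
δ_res = (-27.445 + 1000) × 0.996238 − 1000 = 968.897 − 1000 = -31.10 permil

-31.1 permil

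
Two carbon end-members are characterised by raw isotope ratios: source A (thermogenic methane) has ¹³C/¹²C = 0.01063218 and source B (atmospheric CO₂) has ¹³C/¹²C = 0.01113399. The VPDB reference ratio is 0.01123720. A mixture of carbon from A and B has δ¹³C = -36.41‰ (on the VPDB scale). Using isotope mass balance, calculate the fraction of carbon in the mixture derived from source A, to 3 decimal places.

δ_A = (0.01063218/0.01123720 − 1)×1000 = (0.946159 − 1)×1000 = -53.841‰
δ_B = (0.01113399/0.01123720 − 1)×1000 = (0.990815 − 1)×1000 = -9.185‰
f_A = (δ_mix − δ_B)/(δ_A − δ_B) = (-36.41 − (-9.185))/(-53.841 − (-9.185))
f_A = -27.225 / -44.656 = 0.6097

0.610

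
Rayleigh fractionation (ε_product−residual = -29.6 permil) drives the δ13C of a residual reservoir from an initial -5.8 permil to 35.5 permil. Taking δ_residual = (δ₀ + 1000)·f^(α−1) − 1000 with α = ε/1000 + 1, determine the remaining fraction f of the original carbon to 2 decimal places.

α − 1 = ε/1000 = -0.0296
(δ_res + 1000)/(δ₀ + 1000) = (35.5 + 1000)/(-5.8 + 1000) = 1035.5/994.2 = 1.041541
f = 1.041541^(1/-0.0296) = exp(ln(1.041541)/-0.0296) = exp(0.04070/-0.0296)
f = exp(-1.3750) = 0.2528

0.25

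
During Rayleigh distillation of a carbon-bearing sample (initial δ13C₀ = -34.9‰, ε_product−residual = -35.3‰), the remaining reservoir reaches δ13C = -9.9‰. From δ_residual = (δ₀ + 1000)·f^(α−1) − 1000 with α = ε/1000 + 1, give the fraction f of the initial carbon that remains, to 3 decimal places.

0.485

α − 1 = ε/1000 = -0.0353
(δ_res + 1000)/(δ₀ + 1000) = (-9.9 + 1000)/(-34.9 + 1000) = 990.1/965.1 = 1.025904
f = 1.025904^(1/-0.0353) = exp(ln(1.025904)/-0.0353) = exp(0.02557/-0.0353)
f = exp(-0.7245) = 0.4846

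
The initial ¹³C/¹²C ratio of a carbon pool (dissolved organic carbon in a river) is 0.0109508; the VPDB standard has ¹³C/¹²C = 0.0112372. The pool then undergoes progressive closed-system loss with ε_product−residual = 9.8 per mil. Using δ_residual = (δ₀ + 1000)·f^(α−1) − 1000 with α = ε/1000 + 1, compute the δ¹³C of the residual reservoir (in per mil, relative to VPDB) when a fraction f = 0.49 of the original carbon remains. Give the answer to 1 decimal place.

δ₀ = (0.0109508/0.0112372 − 1)×1000 = (0.974513 − 1)×1000 = -25.487 per mil
α − 1 = ε/1000 = 0.0098
f^(α−1) = 0.49^(0.0098) = 0.993034
δ_res = (-25.487 + 1000) × 0.993034 − 1000 = 967.724 − 1000 = -32.28 per mil

-32.3 per mil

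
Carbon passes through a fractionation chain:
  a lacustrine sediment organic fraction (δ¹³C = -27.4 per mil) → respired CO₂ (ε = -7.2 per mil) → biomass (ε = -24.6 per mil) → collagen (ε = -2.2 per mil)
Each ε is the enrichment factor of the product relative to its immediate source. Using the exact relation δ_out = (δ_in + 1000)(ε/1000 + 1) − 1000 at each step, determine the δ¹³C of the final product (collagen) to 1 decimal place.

-60.2 per mil

step 1: δ = (-27.40 + 1000)·(-7.2/1000 + 1) − 1000 = -34.40 per mil
step 2: δ = (-34.40 + 1000)·(-24.6/1000 + 1) − 1000 = -58.16 per mil
step 3: δ = (-58.16 + 1000)·(-2.2/1000 + 1) − 1000 = -60.23 per mil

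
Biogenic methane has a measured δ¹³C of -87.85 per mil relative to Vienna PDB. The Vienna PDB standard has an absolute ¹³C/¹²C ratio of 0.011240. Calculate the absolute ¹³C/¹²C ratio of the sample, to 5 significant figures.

0.010253

R_sample = R_standard × (δ¹³C/1000 + 1)
R_sample = 0.011240 × (-87.85/1000 + 1) = 0.011240 × 0.912150
R_sample = 0.0102526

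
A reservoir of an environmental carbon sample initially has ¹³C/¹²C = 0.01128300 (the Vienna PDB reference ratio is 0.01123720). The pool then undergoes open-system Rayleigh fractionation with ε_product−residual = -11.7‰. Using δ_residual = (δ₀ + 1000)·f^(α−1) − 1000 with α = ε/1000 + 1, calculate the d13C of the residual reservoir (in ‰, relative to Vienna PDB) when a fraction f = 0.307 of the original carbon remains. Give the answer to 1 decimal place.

δ₀ = (0.01128300/0.01123720 − 1)×1000 = (1.004076 − 1)×1000 = 4.076‰
α − 1 = ε/1000 = -0.0117
f^(α−1) = 0.307^(-0.0117) = 1.013913
δ_res = (4.076 + 1000) × 1.013913 − 1000 = 1018.045 − 1000 = 18.04‰

18.0‰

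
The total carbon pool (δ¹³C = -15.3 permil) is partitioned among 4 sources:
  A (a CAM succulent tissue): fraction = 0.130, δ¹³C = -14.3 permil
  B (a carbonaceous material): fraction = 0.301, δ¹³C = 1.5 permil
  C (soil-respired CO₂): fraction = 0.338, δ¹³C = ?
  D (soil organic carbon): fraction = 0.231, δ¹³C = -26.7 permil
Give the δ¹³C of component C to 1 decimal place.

-22.9 permil

Isotope mass balance: δ_bulk = Σ fᵢ·δᵢ.
-15.3 = 0.130×(-14.3) + 0.301×(1.5) + 0.338×δ_C + 0.231×(-26.7)
0.338·δ_C = -15.3 − (-7.575) = -7.725
δ_C = -7.725 / 0.338 = -22.85 permil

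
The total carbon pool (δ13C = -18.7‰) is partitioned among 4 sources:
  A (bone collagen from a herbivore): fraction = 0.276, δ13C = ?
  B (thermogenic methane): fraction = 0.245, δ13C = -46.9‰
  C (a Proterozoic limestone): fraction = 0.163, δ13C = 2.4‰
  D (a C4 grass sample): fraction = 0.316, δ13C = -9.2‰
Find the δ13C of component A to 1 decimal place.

-17.0‰

Isotope mass balance: δ_bulk = Σ fᵢ·δᵢ.
-18.7 = 0.276×δ_A + 0.245×(-46.9) + 0.163×(2.4) + 0.316×(-9.2)
0.276·δ_A = -18.7 − (-14.006) = -4.694
δ_A = -4.694 / 0.276 = -17.01‰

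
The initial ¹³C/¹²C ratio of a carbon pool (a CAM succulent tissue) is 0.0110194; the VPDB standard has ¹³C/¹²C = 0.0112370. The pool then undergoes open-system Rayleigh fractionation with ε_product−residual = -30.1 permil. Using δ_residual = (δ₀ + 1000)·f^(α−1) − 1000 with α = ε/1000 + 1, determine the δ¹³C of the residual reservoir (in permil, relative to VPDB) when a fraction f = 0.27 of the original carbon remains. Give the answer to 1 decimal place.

20.1 permil

δ₀ = (0.0110194/0.0112370 − 1)×1000 = (0.980635 − 1)×1000 = -19.365 permil
α − 1 = ε/1000 = -0.0301
f^(α−1) = 0.27^(-0.0301) = 1.040198
δ_res = (-19.365 + 1000) × 1.040198 − 1000 = 1020.055 − 1000 = 20.05 permil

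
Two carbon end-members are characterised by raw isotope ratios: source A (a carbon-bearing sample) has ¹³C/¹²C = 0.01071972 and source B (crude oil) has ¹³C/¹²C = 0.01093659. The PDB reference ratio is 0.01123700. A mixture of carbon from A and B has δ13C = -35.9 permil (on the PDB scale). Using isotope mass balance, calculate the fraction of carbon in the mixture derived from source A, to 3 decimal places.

δ_A = (0.01071972/0.01123700 − 1)×1000 = (0.953966 − 1)×1000 = -46.034 permil
δ_B = (0.01093659/0.01123700 − 1)×1000 = (0.973266 − 1)×1000 = -26.734 permil
f_A = (δ_mix − δ_B)/(δ_A − δ_B) = (-35.9 − (-26.734))/(-46.034 − (-26.734))
f_A = -9.166 / -19.300 = 0.4749

0.475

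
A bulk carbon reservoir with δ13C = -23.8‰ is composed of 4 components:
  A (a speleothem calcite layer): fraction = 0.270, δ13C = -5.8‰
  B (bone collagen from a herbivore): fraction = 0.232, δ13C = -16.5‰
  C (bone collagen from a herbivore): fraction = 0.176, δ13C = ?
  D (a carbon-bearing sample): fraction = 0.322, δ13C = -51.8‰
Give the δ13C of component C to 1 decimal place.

-9.8‰

Isotope mass balance: δ_bulk = Σ fᵢ·δᵢ.
-23.8 = 0.270×(-5.8) + 0.232×(-16.5) + 0.176×δ_C + 0.322×(-51.8)
0.176·δ_C = -23.8 − (-22.074) = -1.726
δ_C = -1.726 / 0.176 = -9.81‰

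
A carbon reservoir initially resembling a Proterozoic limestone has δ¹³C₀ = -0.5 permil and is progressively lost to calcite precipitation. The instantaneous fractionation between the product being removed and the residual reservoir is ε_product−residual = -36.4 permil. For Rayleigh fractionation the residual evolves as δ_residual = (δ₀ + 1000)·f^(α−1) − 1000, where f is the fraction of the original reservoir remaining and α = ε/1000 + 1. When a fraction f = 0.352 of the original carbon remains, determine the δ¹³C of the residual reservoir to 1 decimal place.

Rayleigh residual: δ_res = (δ₀ + 1000)·f^(α−1) − 1000
α = ε/1000 + 1 = 0.96360, so α − 1 = -0.03640
f^(α−1) = 0.352^(-0.03640) = 1.038738
δ_res = (-0.5 + 1000) × 1.038738 − 1000 = 1038.218 − 1000 = 38.22 permil

38.2 permil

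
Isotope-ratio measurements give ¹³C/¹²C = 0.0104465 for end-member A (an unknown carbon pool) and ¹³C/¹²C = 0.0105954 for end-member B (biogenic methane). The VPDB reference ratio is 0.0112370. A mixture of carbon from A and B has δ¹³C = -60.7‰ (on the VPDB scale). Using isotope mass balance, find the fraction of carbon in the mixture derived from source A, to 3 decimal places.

δ_A = (0.0104465/0.0112370 − 1)×1000 = (0.929652 − 1)×1000 = -70.348‰
δ_B = (0.0105954/0.0112370 − 1)×1000 = (0.942903 − 1)×1000 = -57.097‰
f_A = (δ_mix − δ_B)/(δ_A − δ_B) = (-60.7 − (-57.097))/(-70.348 − (-57.097))
f_A = -3.603 / -13.251 = 0.2719

0.272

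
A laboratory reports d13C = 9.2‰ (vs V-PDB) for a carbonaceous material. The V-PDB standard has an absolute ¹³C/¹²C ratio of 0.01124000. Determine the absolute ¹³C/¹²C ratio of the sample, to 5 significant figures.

0.011343

R_sample = R_standard × (d13C/1000 + 1)
R_sample = 0.01124000 × (9.2/1000 + 1) = 0.01124000 × 1.009200
R_sample = 0.0113434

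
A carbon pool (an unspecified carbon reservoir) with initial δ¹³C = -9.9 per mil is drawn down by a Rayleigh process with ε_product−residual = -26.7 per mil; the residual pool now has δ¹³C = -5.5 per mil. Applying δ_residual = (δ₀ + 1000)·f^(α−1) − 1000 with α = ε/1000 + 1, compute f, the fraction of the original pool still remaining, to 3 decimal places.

0.847

α − 1 = ε/1000 = -0.0267
(δ_res + 1000)/(δ₀ + 1000) = (-5.5 + 1000)/(-9.9 + 1000) = 994.5/990.1 = 1.004444
f = 1.004444^(1/-0.0267) = exp(ln(1.004444)/-0.0267) = exp(0.00443/-0.0267)
f = exp(-0.1661) = 0.8470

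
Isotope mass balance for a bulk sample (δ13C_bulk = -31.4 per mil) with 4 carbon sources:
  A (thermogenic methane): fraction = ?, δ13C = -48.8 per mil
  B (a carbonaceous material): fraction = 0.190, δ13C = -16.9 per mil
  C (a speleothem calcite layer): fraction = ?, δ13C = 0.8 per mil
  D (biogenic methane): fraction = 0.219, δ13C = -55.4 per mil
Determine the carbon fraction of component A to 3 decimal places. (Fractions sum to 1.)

Let f_A and f_C be the unknown fractions; fractions sum to 1 so f_A + f_C = 0.591.
Mass balance: Σ fᵢ·δᵢ = δ_bulk ⇒ f_A·(-48.8) + f_C·(0.8) = -31.4 − (-15.344) = -16.056
Substitute f_C = 0.591 − f_A:
f_A·(-48.8 − 0.8) = -16.056 − 0.591×(0.8) = -16.529
f_A = -16.529 / -49.6 = 0.3332

0.333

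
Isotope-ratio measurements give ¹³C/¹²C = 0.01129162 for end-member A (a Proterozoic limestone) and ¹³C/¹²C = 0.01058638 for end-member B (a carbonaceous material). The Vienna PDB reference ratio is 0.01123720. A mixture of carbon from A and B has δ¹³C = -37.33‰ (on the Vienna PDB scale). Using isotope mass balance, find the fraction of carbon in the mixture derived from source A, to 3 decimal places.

0.328

δ_A = (0.01129162/0.01123720 − 1)×1000 = (1.004843 − 1)×1000 = 4.843‰
δ_B = (0.01058638/0.01123720 − 1)×1000 = (0.942083 − 1)×1000 = -57.917‰
f_A = (δ_mix − δ_B)/(δ_A − δ_B) = (-37.33 − (-57.917))/(4.843 − (-57.917))
f_A = 20.587 / 62.759 = 0.3280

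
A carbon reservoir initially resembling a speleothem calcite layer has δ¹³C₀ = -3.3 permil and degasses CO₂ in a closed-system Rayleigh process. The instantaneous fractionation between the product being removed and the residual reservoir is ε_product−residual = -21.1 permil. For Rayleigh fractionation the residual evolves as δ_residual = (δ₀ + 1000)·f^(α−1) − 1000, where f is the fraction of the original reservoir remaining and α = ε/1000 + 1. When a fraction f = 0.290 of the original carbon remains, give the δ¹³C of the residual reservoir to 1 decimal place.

23.1 permil

Rayleigh residual: δ_res = (δ₀ + 1000)·f^(α−1) − 1000
α = ε/1000 + 1 = 0.97890, so α − 1 = -0.02110
f^(α−1) = 0.290^(-0.02110) = 1.026463
δ_res = (-3.3 + 1000) × 1.026463 − 1000 = 1023.076 − 1000 = 23.08 permil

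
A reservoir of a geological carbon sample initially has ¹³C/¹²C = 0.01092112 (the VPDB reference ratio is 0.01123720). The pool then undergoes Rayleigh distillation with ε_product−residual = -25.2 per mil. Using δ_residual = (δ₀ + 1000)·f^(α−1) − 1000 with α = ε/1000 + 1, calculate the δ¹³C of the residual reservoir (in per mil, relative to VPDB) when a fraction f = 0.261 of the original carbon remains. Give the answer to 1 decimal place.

5.3 per mil

δ₀ = (0.01092112/0.01123720 − 1)×1000 = (0.971872 − 1)×1000 = -28.128 per mil
α − 1 = ε/1000 = -0.0252
f^(α−1) = 0.261^(-0.0252) = 1.034429
δ_res = (-28.128 + 1000) × 1.034429 − 1000 = 1005.333 − 1000 = 5.33 per mil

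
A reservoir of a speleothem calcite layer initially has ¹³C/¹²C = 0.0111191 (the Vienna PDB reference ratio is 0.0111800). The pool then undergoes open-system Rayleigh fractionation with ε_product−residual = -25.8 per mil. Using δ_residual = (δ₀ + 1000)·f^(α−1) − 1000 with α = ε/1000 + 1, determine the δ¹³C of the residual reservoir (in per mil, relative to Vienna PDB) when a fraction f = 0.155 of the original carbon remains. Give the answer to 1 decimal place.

δ₀ = (0.0111191/0.0111800 − 1)×1000 = (0.994553 − 1)×1000 = -5.447 per mil
α − 1 = ε/1000 = -0.0258
f^(α−1) = 0.155^(-0.0258) = 1.049275
δ_res = (-5.447 + 1000) × 1.049275 − 1000 = 1043.560 − 1000 = 43.56 per mil

43.6 per mil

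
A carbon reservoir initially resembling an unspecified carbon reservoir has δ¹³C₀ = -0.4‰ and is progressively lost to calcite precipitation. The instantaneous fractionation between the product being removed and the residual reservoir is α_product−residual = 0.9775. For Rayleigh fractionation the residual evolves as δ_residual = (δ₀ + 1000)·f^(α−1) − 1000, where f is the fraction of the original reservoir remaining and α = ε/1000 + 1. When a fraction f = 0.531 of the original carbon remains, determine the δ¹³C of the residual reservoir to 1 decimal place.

Rayleigh residual: δ_res = (δ₀ + 1000)·f^(α−1) − 1000
α − 1 = -0.02250
f^(α−1) = 0.531^(-0.02250) = 1.014344
δ_res = (-0.4 + 1000) × 1.014344 − 1000 = 1013.939 − 1000 = 13.94‰

13.9‰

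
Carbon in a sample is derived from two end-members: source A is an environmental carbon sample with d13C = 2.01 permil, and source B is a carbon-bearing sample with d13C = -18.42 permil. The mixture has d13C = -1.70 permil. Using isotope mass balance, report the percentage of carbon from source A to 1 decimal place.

81.8%

δ_mix = f_A·δ_A + (1 − f_A)·δ_B  ⇒  f_A = (δ_mix − δ_B)/(δ_A − δ_B)
f_A = (-1.70 − (-18.42)) / (2.01 − (-18.42))
f_A = 16.72 / 20.43 = 0.8184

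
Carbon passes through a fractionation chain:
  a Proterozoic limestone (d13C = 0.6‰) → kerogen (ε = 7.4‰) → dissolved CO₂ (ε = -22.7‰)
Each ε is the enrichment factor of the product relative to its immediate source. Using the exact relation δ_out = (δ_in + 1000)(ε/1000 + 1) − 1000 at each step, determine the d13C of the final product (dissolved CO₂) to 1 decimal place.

-14.9‰

step 1: δ = (0.60 + 1000)·(7.4/1000 + 1) − 1000 = 8.00‰
step 2: δ = (8.00 + 1000)·(-22.7/1000 + 1) − 1000 = -14.88‰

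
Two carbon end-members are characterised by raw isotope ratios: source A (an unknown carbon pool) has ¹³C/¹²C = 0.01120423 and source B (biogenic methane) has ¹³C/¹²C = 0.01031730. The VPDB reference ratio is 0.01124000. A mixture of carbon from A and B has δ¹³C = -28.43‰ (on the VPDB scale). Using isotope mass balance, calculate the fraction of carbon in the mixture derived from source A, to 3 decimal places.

0.680

δ_A = (0.01120423/0.01124000 − 1)×1000 = (0.996818 − 1)×1000 = -3.182‰
δ_B = (0.01031730/0.01124000 − 1)×1000 = (0.917909 − 1)×1000 = -82.091‰
f_A = (δ_mix − δ_B)/(δ_A − δ_B) = (-28.43 − (-82.091))/(-3.182 − (-82.091))
f_A = 53.661 / 78.908 = 0.6800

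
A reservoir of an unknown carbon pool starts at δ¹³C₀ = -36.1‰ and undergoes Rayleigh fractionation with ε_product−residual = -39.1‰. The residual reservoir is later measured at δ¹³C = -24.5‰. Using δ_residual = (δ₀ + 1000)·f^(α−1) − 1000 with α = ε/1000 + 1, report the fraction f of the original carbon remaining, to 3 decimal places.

0.736

α − 1 = ε/1000 = -0.0391
(δ_res + 1000)/(δ₀ + 1000) = (-24.5 + 1000)/(-36.1 + 1000) = 975.5/963.9 = 1.012034
f = 1.012034^(1/-0.0391) = exp(ln(1.012034)/-0.0391) = exp(0.01196/-0.0391)
f = exp(-0.3059) = 0.7364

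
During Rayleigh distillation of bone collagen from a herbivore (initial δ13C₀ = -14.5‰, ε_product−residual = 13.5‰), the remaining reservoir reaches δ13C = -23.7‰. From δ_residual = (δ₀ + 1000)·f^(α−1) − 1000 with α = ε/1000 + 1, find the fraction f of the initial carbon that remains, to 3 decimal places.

0.499

α − 1 = ε/1000 = 0.0135
(δ_res + 1000)/(δ₀ + 1000) = (-23.7 + 1000)/(-14.5 + 1000) = 976.3/985.5 = 0.990665
f = 0.990665^(1/0.0135) = exp(ln(0.990665)/0.0135) = exp(-0.00938/0.0135)
f = exp(-0.6948) = 0.4992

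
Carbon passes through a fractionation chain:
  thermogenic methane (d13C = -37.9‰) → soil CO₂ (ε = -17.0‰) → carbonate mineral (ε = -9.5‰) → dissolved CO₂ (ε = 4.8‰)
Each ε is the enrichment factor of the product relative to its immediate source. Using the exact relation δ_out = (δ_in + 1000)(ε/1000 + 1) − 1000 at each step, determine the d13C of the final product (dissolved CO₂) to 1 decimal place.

-58.7‰

step 1: δ = (-37.90 + 1000)·(-17.0/1000 + 1) − 1000 = -54.26‰
step 2: δ = (-54.26 + 1000)·(-9.5/1000 + 1) − 1000 = -63.24‰
step 3: δ = (-63.24 + 1000)·(4.8/1000 + 1) − 1000 = -58.74‰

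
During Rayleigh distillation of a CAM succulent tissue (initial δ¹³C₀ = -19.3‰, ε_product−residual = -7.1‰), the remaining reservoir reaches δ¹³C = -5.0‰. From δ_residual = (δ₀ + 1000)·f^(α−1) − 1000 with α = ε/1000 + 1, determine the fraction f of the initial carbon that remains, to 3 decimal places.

α − 1 = ε/1000 = -0.0071
(δ_res + 1000)/(δ₀ + 1000) = (-5.0 + 1000)/(-19.3 + 1000) = 995.0/980.7 = 1.014581
f = 1.014581^(1/-0.0071) = exp(ln(1.014581)/-0.0071) = exp(0.01448/-0.0071)
f = exp(-2.0389) = 0.1302

0.130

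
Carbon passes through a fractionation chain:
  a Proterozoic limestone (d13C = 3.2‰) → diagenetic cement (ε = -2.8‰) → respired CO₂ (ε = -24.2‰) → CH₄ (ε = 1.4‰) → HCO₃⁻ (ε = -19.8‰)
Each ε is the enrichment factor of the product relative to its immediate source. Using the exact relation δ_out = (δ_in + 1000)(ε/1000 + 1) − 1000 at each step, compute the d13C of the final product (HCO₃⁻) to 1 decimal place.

-41.8‰

step 1: δ = (3.20 + 1000)·(-2.8/1000 + 1) − 1000 = 0.39‰
step 2: δ = (0.39 + 1000)·(-24.2/1000 + 1) − 1000 = -23.82‰
step 3: δ = (-23.82 + 1000)·(1.4/1000 + 1) − 1000 = -22.45‰
step 4: δ = (-22.45 + 1000)·(-19.8/1000 + 1) − 1000 = -41.81‰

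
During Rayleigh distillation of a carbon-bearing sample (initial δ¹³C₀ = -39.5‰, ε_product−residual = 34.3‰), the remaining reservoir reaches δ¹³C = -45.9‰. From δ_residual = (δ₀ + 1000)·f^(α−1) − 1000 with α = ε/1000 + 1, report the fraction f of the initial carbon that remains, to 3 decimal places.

0.823

α − 1 = ε/1000 = 0.0343
(δ_res + 1000)/(δ₀ + 1000) = (-45.9 + 1000)/(-39.5 + 1000) = 954.1/960.5 = 0.993337
f = 0.993337^(1/0.0343) = exp(ln(0.993337)/0.0343) = exp(-0.00669/0.0343)
f = exp(-0.1949) = 0.8229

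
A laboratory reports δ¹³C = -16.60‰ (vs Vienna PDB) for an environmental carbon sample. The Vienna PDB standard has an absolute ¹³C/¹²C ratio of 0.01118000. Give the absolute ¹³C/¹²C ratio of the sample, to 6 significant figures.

0.0109944

R_sample = R_standard × (δ¹³C/1000 + 1)
R_sample = 0.01118000 × (-16.60/1000 + 1) = 0.01118000 × 0.983400
R_sample = 0.0109944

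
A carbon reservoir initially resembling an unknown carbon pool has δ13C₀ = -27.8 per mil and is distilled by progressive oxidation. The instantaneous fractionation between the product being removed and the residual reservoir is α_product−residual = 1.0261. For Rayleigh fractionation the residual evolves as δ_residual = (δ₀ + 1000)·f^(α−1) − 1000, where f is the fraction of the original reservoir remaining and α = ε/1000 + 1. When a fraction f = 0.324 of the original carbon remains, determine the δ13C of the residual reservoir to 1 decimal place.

-56.0 per mil

Rayleigh residual: δ_res = (δ₀ + 1000)·f^(α−1) − 1000
α − 1 = 0.02610
f^(α−1) = 0.324^(0.02610) = 0.971013
δ_res = (-27.8 + 1000) × 0.971013 − 1000 = 944.019 − 1000 = -55.98 per mil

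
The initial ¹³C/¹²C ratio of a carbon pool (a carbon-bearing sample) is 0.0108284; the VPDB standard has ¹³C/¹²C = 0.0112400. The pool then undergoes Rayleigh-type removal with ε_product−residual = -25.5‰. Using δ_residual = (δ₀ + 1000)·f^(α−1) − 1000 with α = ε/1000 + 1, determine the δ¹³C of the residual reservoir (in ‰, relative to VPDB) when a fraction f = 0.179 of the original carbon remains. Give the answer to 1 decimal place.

δ₀ = (0.0108284/0.0112400 − 1)×1000 = (0.963381 − 1)×1000 = -36.619‰
α − 1 = ε/1000 = -0.0255
f^(α−1) = 0.179^(-0.0255) = 1.044846
δ_res = (-36.619 + 1000) × 1.044846 − 1000 = 1006.584 − 1000 = 6.58‰

6.6‰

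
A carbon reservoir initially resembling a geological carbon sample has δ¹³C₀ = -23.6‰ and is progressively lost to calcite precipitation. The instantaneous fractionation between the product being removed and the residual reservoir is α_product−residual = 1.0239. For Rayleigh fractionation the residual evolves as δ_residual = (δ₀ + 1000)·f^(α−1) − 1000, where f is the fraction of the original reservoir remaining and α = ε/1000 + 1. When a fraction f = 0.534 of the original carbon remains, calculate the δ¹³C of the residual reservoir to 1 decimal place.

-38.1‰

Rayleigh residual: δ_res = (δ₀ + 1000)·f^(α−1) − 1000
α − 1 = 0.02390
f^(α−1) = 0.534^(0.02390) = 0.985118
δ_res = (-23.6 + 1000) × 0.985118 − 1000 = 961.869 − 1000 = -38.13‰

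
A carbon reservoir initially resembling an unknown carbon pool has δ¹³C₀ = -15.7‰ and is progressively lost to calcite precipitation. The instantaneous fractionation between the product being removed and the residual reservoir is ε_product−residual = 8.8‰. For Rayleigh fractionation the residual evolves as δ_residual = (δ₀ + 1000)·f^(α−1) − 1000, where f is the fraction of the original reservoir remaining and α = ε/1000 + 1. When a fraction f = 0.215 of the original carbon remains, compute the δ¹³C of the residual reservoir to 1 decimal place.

-28.9‰

Rayleigh residual: δ_res = (δ₀ + 1000)·f^(α−1) − 1000
α = ε/1000 + 1 = 1.00880, so α − 1 = 0.00880
f^(α−1) = 0.215^(0.00880) = 0.986564
δ_res = (-15.7 + 1000) × 0.986564 − 1000 = 971.075 − 1000 = -28.92‰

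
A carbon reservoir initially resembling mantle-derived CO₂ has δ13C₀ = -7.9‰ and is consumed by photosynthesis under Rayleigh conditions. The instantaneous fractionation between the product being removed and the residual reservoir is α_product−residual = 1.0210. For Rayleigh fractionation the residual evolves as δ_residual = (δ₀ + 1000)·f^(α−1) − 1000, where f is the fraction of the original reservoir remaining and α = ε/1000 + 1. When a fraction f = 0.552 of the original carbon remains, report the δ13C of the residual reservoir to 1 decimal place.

-20.2‰

Rayleigh residual: δ_res = (δ₀ + 1000)·f^(α−1) − 1000
α − 1 = 0.02100
f^(α−1) = 0.552^(0.02100) = 0.987599
δ_res = (-7.9 + 1000) × 0.987599 − 1000 = 979.797 − 1000 = -20.20‰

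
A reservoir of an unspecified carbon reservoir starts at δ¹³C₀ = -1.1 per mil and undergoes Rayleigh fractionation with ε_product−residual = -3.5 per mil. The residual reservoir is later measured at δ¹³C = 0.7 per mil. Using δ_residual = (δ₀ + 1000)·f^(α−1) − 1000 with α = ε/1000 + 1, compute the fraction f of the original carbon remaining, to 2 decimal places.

α − 1 = ε/1000 = -0.0035
(δ_res + 1000)/(δ₀ + 1000) = (0.7 + 1000)/(-1.1 + 1000) = 1000.7/998.9 = 1.001802
f = 1.001802^(1/-0.0035) = exp(ln(1.001802)/-0.0035) = exp(0.00180/-0.0035)
f = exp(-0.5144) = 0.5979

0.60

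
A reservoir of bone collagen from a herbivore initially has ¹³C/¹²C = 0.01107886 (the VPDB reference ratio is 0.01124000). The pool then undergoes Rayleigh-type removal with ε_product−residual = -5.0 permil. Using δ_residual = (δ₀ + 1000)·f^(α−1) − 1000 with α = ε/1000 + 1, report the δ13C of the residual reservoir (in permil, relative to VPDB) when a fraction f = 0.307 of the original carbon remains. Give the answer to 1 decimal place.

δ₀ = (0.01107886/0.01124000 − 1)×1000 = (0.985664 − 1)×1000 = -14.336 permil
α − 1 = ε/1000 = -0.0050
f^(α−1) = 0.307^(-0.0050) = 1.005922
δ_res = (-14.336 + 1000) × 1.005922 − 1000 = 991.501 − 1000 = -8.50 permil

-8.5 permil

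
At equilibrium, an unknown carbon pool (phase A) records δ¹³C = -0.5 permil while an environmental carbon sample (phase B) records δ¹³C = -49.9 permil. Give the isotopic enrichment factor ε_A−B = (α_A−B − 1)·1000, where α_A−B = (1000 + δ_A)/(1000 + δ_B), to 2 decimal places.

51.99 permil

α_A−B = (1000 + -0.5) / (1000 + -49.9) = 999.5 / 950.1 = 1.051995
ε_A−B = (1.051995 − 1) × 1000 = 51.995 permil
(The approximation ε ≈ δ_A − δ_B would give 49.4 permil.)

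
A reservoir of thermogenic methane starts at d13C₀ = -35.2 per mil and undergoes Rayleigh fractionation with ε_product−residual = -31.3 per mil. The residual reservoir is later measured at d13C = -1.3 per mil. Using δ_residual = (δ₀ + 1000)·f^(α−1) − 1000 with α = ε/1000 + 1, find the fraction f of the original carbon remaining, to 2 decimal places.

α − 1 = ε/1000 = -0.0313
(δ_res + 1000)/(δ₀ + 1000) = (-1.3 + 1000)/(-35.2 + 1000) = 998.7/964.8 = 1.035137
f = 1.035137^(1/-0.0313) = exp(ln(1.035137)/-0.0313) = exp(0.03453/-0.0313)
f = exp(-1.1033) = 0.3318

0.33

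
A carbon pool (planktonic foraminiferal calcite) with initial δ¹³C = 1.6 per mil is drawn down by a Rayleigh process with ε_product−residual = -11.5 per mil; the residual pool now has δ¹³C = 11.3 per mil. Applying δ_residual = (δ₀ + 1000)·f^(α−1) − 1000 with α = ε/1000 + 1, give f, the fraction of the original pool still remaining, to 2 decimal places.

0.43

α − 1 = ε/1000 = -0.0115
(δ_res + 1000)/(δ₀ + 1000) = (11.3 + 1000)/(1.6 + 1000) = 1011.3/1001.6 = 1.009685
f = 1.009685^(1/-0.0115) = exp(ln(1.009685)/-0.0115) = exp(0.00964/-0.0115)
f = exp(-0.8381) = 0.4325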